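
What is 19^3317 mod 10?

Powers of 9 mod 10 repeat with period 2: 9, 1.
3317 leaves remainder 1 on division by 2, so 19^3317 ends in 9.

9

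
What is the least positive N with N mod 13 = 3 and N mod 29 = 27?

172

x ≡ 3 (mod 13) gives x ∈ {3, 16, 29, 42, 55, 68, 81, 94, …}.
The first of these with x mod 29 = 27 is 172.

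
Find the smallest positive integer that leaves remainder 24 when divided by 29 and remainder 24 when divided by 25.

24

Since 25·7 ≡ 1 (mod 29), take x = 24 + 25·((24−24)·7 mod 29) = 24 + 25·0 = 24.
Check: 24 mod 29 = 24, 24 mod 25 = 24.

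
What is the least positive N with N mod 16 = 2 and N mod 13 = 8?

34

x ≡ 8 (mod 13) gives x ∈ {8, 21, 34}.
The first of these with x mod 16 = 2 is 34.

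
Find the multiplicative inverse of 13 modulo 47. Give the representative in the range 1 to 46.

29

13·29 = 377 = 8·47 + 1, so 13⁻¹ ≡ 29 (mod 47).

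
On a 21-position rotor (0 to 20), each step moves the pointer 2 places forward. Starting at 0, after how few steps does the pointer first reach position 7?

14

2⁻¹ ≡ 11 (mod 21) because 2·11 = 22 = 1·21 + 1.
So x ≡ 11·7 = 77 ≡ 14 (mod 21).
Check: 2·14 = 28 = 1·21 + 7.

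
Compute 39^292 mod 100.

21

By repeated squaring mod 100: 39^1≡39, 39^2≡21, 39^4≡41, 39^8≡81, 39^16≡61, 39^32≡21, 39^64≡41, 39^128≡81, 39^256≡61.
292 = 4 + 32 + 256, so 39^292 ≡ 41·21·61 ≡ 21 (mod 100).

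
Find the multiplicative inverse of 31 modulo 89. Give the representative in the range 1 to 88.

89 = 2·31 + 27
31 = 1·27 + 4
27 = 6·4 + 3
4 = 1·3 + 1
3 = 3·1 + 0
Back-substituting gives 31·23 ≡ 1 (mod 89).

23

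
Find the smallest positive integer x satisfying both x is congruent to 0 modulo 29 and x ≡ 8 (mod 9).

x ≡ 8 (mod 9) gives x ∈ {8, 17, 26, 35, 44, 53, 62, 71, …}.
The first of these with x mod 29 = 0 is 116.

116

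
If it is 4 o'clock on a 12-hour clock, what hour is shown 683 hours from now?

683 − 56·12 = 11, so 683 ≡ 11 (mod 12).
4 + 11 → 3 on a 12-hour dial.

3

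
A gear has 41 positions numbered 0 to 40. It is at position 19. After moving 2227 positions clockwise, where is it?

32

2227 = 54·41 + 13, so 2227 mod 41 = 13.
(19 + 13) mod 41 = 32.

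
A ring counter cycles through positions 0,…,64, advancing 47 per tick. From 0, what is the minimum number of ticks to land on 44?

47⁻¹ ≡ 18 (mod 65) because 47·18 = 846 = 13·65 + 1.
Multiplying both sides by 18: x ≡ 18·44 = 792 ≡ 12 (mod 65).

12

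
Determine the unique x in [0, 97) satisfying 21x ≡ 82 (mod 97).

27

The inverse of 21 mod 97 is 37 (since 21·37 = 777 ≡ 1).
So x ≡ 37·82 = 3034 ≡ 27 (mod 97).
Check: 21·27 = 567 = 5·97 + 82.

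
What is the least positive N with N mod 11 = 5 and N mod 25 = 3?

203

Since 25·4 ≡ 1 (mod 11), take x = 3 + 25·((5−3)·4 mod 11) = 3 + 25·8 = 203.
Check: 203 mod 11 = 5, 203 mod 25 = 3.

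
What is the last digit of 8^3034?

Last digits of 8^n: 8, 4, 2, 6 (period 4).
3034 leaves remainder 2 on division by 4, so 8^3034 ends in 4.

4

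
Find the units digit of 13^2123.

The units digit of 13^n cycles with period 4: 3, 9, 7, 1, …
2123 leaves remainder 3 on division by 4, so 13^2123 ends in 7.

7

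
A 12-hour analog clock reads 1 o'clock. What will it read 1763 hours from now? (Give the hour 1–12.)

12

1763 − 146·12 = 11, so 1763 ≡ 11 (mod 12).
1 + 11 → 12 on a 12-hour dial.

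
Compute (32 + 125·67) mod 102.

43

125·67 = 8375.
8375 = 82·102 + 11, so 8375 mod 102 = 11.
(32 + 11) mod 102 = 43.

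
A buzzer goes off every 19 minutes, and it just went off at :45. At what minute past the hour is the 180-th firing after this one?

45

180·19 = 3420.
3420 − 57·60 = 0, so 3420 ≡ 0 (mod 60).
(45 + 0) mod 60 = 45.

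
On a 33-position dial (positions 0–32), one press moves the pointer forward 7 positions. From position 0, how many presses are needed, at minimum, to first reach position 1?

19

33 = 4·7 + 5
7 = 1·5 + 2
5 = 2·2 + 1
2 = 2·1 + 0
Back-substituting gives 7·19 ≡ 1 (mod 33).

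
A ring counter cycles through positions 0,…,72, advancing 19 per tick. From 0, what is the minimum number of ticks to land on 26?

19⁻¹ ≡ 50 (mod 73) because 19·50 = 950 = 13·73 + 1.
So x ≡ 50·26 = 1300 ≡ 59 (mod 73).

59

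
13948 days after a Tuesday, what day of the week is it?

Saturday

13948 − 1992·7 = 4, so 13948 ≡ 4 (mod 7).
Tuesday + 4 days → Saturday.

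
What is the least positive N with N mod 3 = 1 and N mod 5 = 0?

Since 5·2 ≡ 1 (mod 3), take x = 0 + 5·((1−0)·2 mod 3) = 0 + 5·2 = 10.
Check: 10 mod 3 = 1, 10 mod 5 = 0.

10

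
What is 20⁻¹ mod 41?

20·39 = 780 = 19·41 + 1, so 20⁻¹ ≡ 39 (mod 41).

39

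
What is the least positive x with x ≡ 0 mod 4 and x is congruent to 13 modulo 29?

x ≡ 0 (mod 4) gives x ∈ {0, 4, 8, 12, 16, 20, 24, 28, …}.
The first of these with x mod 29 = 13 is 100.

100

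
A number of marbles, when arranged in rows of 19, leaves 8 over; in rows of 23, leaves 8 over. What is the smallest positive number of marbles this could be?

x ≡ 8 (mod 19) gives x ∈ {8}.
The first of these with x mod 23 = 8 is 8.

8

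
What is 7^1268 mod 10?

1

Powers of 7 mod 10 repeat with period 4: 7, 9, 3, 1.
1268 mod 4 = 0, so the last digit matches 7^4 = 1.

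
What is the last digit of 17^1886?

9

Last digits of 7^n: 7, 9, 3, 1 (period 4).
1886 leaves remainder 2 on division by 4, so 17^1886 ends in 9.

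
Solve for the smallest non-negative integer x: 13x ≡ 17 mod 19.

The inverse of 13 mod 19 is 3 (since 13·3 = 39 ≡ 1).
So x ≡ 3·17 = 51 ≡ 13 (mod 19).
Check: 13·13 = 169 = 8·19 + 17.

13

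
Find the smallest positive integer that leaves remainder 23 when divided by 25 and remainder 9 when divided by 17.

298

x ≡ 9 (mod 17) gives x ∈ {9, 26, 43, 60, 77, 94, 111, 128, …}.
The first of these with x mod 25 = 23 is 298.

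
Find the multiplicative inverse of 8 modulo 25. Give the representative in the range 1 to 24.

8·22 = 176 = 7·25 + 1, so 8⁻¹ ≡ 22 (mod 25).

22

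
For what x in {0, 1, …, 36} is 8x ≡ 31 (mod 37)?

8⁻¹ ≡ 14 (mod 37) because 8·14 = 112 = 3·37 + 1.
So x ≡ 14·31 = 434 ≡ 27 (mod 37).

27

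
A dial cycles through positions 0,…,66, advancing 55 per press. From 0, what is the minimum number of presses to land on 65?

55⁻¹ ≡ 39 (mod 67) because 55·39 = 2145 = 32·67 + 1.
Multiplying both sides by 39: x ≡ 39·65 = 2535 ≡ 56 (mod 67).

56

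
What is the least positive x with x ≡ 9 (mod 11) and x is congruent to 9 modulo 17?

9

x ≡ 9 (mod 11) gives x ∈ {9}.
The first of these with x mod 17 = 9 is 9.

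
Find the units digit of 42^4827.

Powers of 2 mod 10 repeat with period 4: 2, 4, 8, 6.
4827 mod 4 = 3, so the last digit matches 2^3 = 8.

8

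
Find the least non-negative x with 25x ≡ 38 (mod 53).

25⁻¹ ≡ 17 (mod 53) because 25·17 = 425 = 8·53 + 1.
So x ≡ 17·38 = 646 ≡ 10 (mod 53).

10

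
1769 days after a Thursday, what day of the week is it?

1769 = 252·7 + 5, so 1769 mod 7 = 5.
Thursday + 5 days → Tuesday.

Tuesday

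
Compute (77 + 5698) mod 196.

91

Dividing 5698 by 196 gives quotient 29 and remainder 14.
(77 + 14) mod 196 = 91.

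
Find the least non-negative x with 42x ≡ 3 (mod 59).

38

42⁻¹ ≡ 52 (mod 59) because 42·52 = 2184 = 37·59 + 1.
So x ≡ 52·3 = 156 ≡ 38 (mod 59).
Check: 42·38 = 1596 = 27·59 + 3.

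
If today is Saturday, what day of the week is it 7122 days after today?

Tuesday

7122 mod 7 = 3 (since 1017·7 = 7119).
Saturday + 3 days → Tuesday.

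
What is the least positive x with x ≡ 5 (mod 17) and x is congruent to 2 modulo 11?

Since 11·14 ≡ 1 (mod 17), take x = 2 + 11·((5−2)·14 mod 17) = 2 + 11·8 = 90.
Check: 90 mod 17 = 5, 90 mod 11 = 2.

90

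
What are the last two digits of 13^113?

By repeated squaring mod 100: 13^1≡13, 13^2≡69, 13^4≡61, 13^8≡21, 13^16≡41, 13^32≡81, 13^64≡61.
113 = 1 + 16 + 32 + 64, so 13^113 ≡ 13·41·81·61 ≡ 53 (mod 100).

53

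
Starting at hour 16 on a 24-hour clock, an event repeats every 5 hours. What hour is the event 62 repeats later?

62·5 = 310.
310 mod 24 = 22 (since 12·24 = 288).
(16 + 22) mod 24 = 14.

14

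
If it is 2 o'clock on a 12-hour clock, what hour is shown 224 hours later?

224 = 18·12 + 8, so 224 mod 12 = 8.
2 + 8 → 10 on a 12-hour dial.

10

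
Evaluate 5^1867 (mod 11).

Successive squares of 5 mod 11: 5^1≡5, 5^2≡3, 5^4≡9, 5^8≡4, 5^16≡5, 5^32≡3, 5^64≡9, 5^128≡4, 5^256≡5, 5^512≡3, 5^1024≡9.
1867 = 1 + 2 + 8 + 64 + 256 + 512 + 1024, so 5^1867 ≡ 5·3·4·9·5·3·9 ≡ 3 (mod 11).

3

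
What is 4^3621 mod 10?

4

Powers of 4 mod 10 repeat with period 2: 4, 6.
3621 mod 2 = 1, so the last digit matches 4^1 = 4.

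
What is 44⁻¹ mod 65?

65 = 1·44 + 21
44 = 2·21 + 2
21 = 10·2 + 1
2 = 2·1 + 0
Back-substituting gives 44·34 ≡ 1 (mod 65).

34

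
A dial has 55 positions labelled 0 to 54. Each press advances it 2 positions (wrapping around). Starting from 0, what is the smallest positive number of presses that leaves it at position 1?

2·28 = 56 = 1·55 + 1, so 2⁻¹ ≡ 28 (mod 55).

28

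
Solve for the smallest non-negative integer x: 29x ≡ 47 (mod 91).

33

The inverse of 29 mod 91 is 22 (since 29·22 = 638 ≡ 1).
Multiplying both sides by 22: x ≡ 22·47 = 1034 ≡ 33 (mod 91).
Check: 29·33 = 957 = 10·91 + 47.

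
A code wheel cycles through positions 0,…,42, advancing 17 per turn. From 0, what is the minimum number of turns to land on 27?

The inverse of 17 mod 43 is 38 (since 17·38 = 646 ≡ 1).
So x ≡ 38·27 = 1026 ≡ 37 (mod 43).
Check: 17·37 = 629 = 14·43 + 27.

37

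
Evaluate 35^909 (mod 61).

37

Successive squares of 35 mod 61: 35^1≡35, 35^2≡5, 35^4≡25, 35^8≡15, 35^16≡42, 35^32≡56, 35^64≡25, 35^128≡15, 35^256≡42, 35^512≡56.
909 = 1 + 4 + 8 + 128 + 256 + 512, so 35^909 ≡ 35·25·15·15·42·56 ≡ 37 (mod 61).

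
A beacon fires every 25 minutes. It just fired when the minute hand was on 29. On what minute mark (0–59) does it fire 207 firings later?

207·25 = 5175.
Dividing 5175 by 60 gives quotient 86 and remainder 15.
(29 + 15) mod 60 = 44.

44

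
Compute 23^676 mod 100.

61

Successive squares of 23 mod 100: 23^1≡23, 23^2≡29, 23^4≡41, 23^8≡81, 23^16≡61, 23^32≡21, 23^64≡41, 23^128≡81, 23^256≡61, 23^512≡21.
676 = 4 + 32 + 128 + 512, so 23^676 ≡ 41·21·81·21 ≡ 61 (mod 100).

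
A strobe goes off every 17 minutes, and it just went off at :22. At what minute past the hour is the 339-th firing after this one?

339·17 = 5763.
5763 − 96·60 = 3, so 5763 ≡ 3 (mod 60).
(22 + 3) mod 60 = 25.

25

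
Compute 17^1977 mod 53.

By repeated squaring mod 53: 17^1≡17, 17^2≡24, 17^4≡46, 17^8≡49, 17^16≡16, 17^32≡44, 17^64≡28, 17^128≡42, 17^256≡15, 17^512≡13, 17^1024≡10.
1977 = 1 + 8 + 16 + 32 + 128 + 256 + 512 + 1024, so 17^1977 ≡ 17·49·16·44·42·15·13·10 ≡ 17 (mod 53).

17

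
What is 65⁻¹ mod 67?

67 = 1·65 + 2
65 = 32·2 + 1
2 = 2·1 + 0
Back-substituting gives 65·33 ≡ 1 (mod 67).

33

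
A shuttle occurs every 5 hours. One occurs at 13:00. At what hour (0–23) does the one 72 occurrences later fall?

72·5 = 360.
360 = 15·24 + 0, so 360 mod 24 = 0.
(13 + 0) mod 24 = 13.

13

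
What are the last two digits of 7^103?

43

By repeated squaring mod 100: 7^1≡7, 7^2≡49, 7^4≡1, 7^8≡1, 7^16≡1, 7^32≡1, 7^64≡1.
103 = 1 + 2 + 4 + 32 + 64, so 7^103 ≡ 7·49·1·1·1 ≡ 43 (mod 100).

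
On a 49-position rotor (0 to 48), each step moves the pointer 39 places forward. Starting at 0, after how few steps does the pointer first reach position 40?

The inverse of 39 mod 49 is 44 (since 39·44 = 1716 ≡ 1).
Multiplying both sides by 44: x ≡ 44·40 = 1760 ≡ 45 (mod 49).

45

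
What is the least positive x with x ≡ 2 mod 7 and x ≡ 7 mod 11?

x ≡ 2 (mod 7) gives x ∈ {2, 9, 16, 23, 30, 37, 44, 51}.
The first of these with x mod 11 = 7 is 51.

51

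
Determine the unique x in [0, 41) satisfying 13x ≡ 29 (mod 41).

18

13⁻¹ ≡ 19 (mod 41) because 13·19 = 247 = 6·41 + 1.
Multiplying both sides by 19: x ≡ 19·29 = 551 ≡ 18 (mod 41).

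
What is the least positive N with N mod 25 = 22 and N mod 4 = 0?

72

x ≡ 0 (mod 4) gives x ∈ {0, 4, 8, 12, 16, 20, 24, 28, …}.
The first of these with x mod 25 = 22 is 72.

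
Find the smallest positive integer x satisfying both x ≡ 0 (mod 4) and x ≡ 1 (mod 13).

40

x ≡ 0 (mod 4) gives x ∈ {0, 4, 8, 12, 16, 20, 24, 28, …}.
The first of these with x mod 13 = 1 is 40.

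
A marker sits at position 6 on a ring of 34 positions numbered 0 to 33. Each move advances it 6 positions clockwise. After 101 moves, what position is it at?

101·6 = 606.
606 = 17·34 + 28, so 606 mod 34 = 28.
(6 + 28) mod 34 = 0.

0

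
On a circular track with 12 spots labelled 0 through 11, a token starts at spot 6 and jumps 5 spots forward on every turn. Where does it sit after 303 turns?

9

303·5 = 1515.
1515 = 126·12 + 3, so 1515 mod 12 = 3.
(6 + 3) mod 12 = 9.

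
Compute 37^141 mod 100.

Square-and-reduce mod 100: 37^1≡37, 37^2≡69, 37^4≡61, 37^8≡21, 37^16≡41, 37^32≡81, 37^64≡61, 37^128≡21.
Since 141 = 1 + 4 + 8 + 128 in binary, 37^141 ≡ 37·61·21·21 ≡ 37 (mod 100).

37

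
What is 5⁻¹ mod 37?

15

5·15 = 75 = 2·37 + 1, so 5⁻¹ ≡ 15 (mod 37).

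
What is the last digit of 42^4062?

Powers of 2 mod 10 repeat with period 4: 2, 4, 8, 6.
4062 leaves remainder 2 on division by 4, so 42^4062 ends in 4.

4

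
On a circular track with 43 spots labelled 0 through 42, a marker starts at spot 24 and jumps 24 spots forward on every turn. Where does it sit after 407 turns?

31

407·24 = 9768.
Dividing 9768 by 43 gives quotient 227 and remainder 7.
(24 + 7) mod 43 = 31.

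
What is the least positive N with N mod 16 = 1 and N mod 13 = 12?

129

x ≡ 12 (mod 13) gives x ∈ {12, 25, 38, 51, 64, 77, 90, 103, …}.
The first of these with x mod 16 = 1 is 129.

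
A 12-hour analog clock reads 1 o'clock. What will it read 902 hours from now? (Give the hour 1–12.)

3

902 = 75·12 + 2, so 902 mod 12 = 2.
1 + 2 → 3 on a 12-hour dial.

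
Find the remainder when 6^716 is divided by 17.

By repeated squaring mod 17: 6^1≡6, 6^2≡2, 6^4≡4, 6^8≡16, 6^16≡1, 6^32≡1, 6^64≡1, 6^128≡1, 6^256≡1, 6^512≡1.
716 = 4 + 8 + 64 + 128 + 512, so 6^716 ≡ 4·16·1·1·1 ≡ 13 (mod 17).

13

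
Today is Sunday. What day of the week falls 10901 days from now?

10901 − 1557·7 = 2, so 10901 ≡ 2 (mod 7).
Sunday + 2 days → Tuesday.

Tuesday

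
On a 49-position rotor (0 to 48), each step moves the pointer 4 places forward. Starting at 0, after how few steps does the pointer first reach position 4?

The inverse of 4 mod 49 is 37 (since 4·37 = 148 ≡ 1).
Multiplying both sides by 37: x ≡ 37·4 = 148 ≡ 1 (mod 49).

1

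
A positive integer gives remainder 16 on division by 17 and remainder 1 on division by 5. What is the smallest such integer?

16

x ≡ 1 (mod 5) gives x ∈ {1, 6, 11, 16}.
The first of these with x mod 17 = 16 is 16.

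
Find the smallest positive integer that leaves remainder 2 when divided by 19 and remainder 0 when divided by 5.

x ≡ 0 (mod 5) gives x ∈ {0, 5, 10, 15, 20, 25, 30, 35, …}.
The first of these with x mod 19 = 2 is 40.

40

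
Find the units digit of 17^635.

3

The units digit of 17^n cycles with period 4: 7, 9, 3, 1, …
635 mod 4 = 3, so the last digit matches 7^3 = 3.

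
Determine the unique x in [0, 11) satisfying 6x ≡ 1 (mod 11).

6⁻¹ ≡ 2 (mod 11) because 6·2 = 12 = 1·11 + 1.
So x ≡ 2·1 = 2 ≡ 2 (mod 11).

2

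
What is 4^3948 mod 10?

6

The units digit of 4^n cycles with period 2: 4, 6, …
3948 mod 2 = 0, so the last digit matches 4^2 = 6.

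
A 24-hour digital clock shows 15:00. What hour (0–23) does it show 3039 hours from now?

3039 − 126·24 = 15, so 3039 ≡ 15 (mod 24).
(15 + 15) mod 24 = 6.

6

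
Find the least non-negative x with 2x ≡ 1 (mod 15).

8

2⁻¹ ≡ 8 (mod 15) because 2·8 = 16 = 1·15 + 1.
So x ≡ 8·1 = 8 ≡ 8 (mod 15).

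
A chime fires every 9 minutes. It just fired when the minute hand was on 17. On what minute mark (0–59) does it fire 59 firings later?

8

59·9 = 531.
531 = 8·60 + 51, so 531 mod 60 = 51.
(17 + 51) mod 60 = 8.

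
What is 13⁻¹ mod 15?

7

15 = 1·13 + 2
13 = 6·2 + 1
2 = 2·1 + 0
Back-substituting gives 13·7 ≡ 1 (mod 15).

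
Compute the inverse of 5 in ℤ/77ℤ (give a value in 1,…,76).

31

77 = 15·5 + 2
5 = 2·2 + 1
2 = 2·1 + 0
Back-substituting gives 5·31 ≡ 1 (mod 77).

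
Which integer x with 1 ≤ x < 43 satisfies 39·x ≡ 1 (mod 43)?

32

39·32 = 1248 = 29·43 + 1, so 39⁻¹ ≡ 32 (mod 43).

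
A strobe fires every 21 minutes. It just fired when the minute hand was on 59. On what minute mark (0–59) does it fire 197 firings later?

56

197·21 = 4137.
4137 mod 60 = 57 (since 68·60 = 4080).
(59 + 57) mod 60 = 56.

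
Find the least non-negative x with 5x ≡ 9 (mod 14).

13

5⁻¹ ≡ 3 (mod 14) because 5·3 = 15 = 1·14 + 1.
Multiplying both sides by 3: x ≡ 3·9 = 27 ≡ 13 (mod 14).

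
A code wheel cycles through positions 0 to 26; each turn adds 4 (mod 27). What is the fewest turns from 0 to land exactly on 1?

4·7 = 28 = 1·27 + 1, so 4⁻¹ ≡ 7 (mod 27).

7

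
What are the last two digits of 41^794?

61

Successive squares of 41 mod 100: 41^1≡41, 41^2≡81, 41^4≡61, 41^8≡21, 41^16≡41, 41^32≡81, 41^64≡61, 41^128≡21, 41^256≡41, 41^512≡81.
794 = 2 + 8 + 16 + 256 + 512, so 41^794 ≡ 81·21·41·41·81 ≡ 61 (mod 100).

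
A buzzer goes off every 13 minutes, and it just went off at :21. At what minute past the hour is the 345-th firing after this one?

345·13 = 4485.
4485 − 74·60 = 45, so 4485 ≡ 45 (mod 60).
(21 + 45) mod 60 = 6.

6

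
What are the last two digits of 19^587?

39

By repeated squaring mod 100: 19^1≡19, 19^2≡61, 19^4≡21, 19^8≡41, 19^16≡81, 19^32≡61, 19^64≡21, 19^128≡41, 19^256≡81, 19^512≡61.
Since 587 = 1 + 2 + 8 + 64 + 512 in binary, 19^587 ≡ 19·61·41·21·61 ≡ 39 (mod 100).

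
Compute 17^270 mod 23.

Square-and-reduce mod 23: 17^1≡17, 17^2≡13, 17^4≡8, 17^8≡18, 17^16≡2, 17^32≡4, 17^64≡16, 17^128≡3, 17^256≡9.
Since 270 = 2 + 4 + 8 + 256 in binary, 17^270 ≡ 13·8·18·9 ≡ 12 (mod 23).

12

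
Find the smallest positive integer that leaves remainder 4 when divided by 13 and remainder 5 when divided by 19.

Since 19·11 ≡ 1 (mod 13), take x = 5 + 19·((4−5)·11 mod 13) = 5 + 19·2 = 43.
Check: 43 mod 13 = 4, 43 mod 19 = 5.

43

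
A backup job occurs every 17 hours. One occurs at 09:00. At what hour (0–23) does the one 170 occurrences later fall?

170·17 = 2890.
Dividing 2890 by 24 gives quotient 120 and remainder 10.
(9 + 10) mod 24 = 19.

19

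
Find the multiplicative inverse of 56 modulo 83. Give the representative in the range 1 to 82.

43

83 = 1·56 + 27
56 = 2·27 + 2
27 = 13·2 + 1
2 = 2·1 + 0
Back-substituting gives 56·43 ≡ 1 (mod 83).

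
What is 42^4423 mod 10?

Last digits of 2^n: 2, 4, 8, 6 (period 4).
4423 leaves remainder 3 on division by 4, so 42^4423 ends in 8.

8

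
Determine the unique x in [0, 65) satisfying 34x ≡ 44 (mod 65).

The inverse of 34 mod 65 is 44 (since 34·44 = 1496 ≡ 1).
Multiplying both sides by 44: x ≡ 44·44 = 1936 ≡ 51 (mod 65).

51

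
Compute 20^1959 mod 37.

By repeated squaring mod 37: 20^1≡20, 20^2≡30, 20^4≡12, 20^8≡33, 20^16≡16, 20^32≡34, 20^64≡9, 20^128≡7, 20^256≡12, 20^512≡33, 20^1024≡16.
Since 1959 = 1 + 2 + 4 + 32 + 128 + 256 + 512 + 1024 in binary, 20^1959 ≡ 20·30·12·34·7·12·33·16 ≡ 23 (mod 37).

23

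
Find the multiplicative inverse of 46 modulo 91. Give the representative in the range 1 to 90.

46·2 = 92 = 1·91 + 1, so 46⁻¹ ≡ 2 (mod 91).

2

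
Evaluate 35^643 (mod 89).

By repeated squaring mod 89: 35^1≡35, 35^2≡68, 35^4≡85, 35^8≡16, 35^16≡78, 35^32≡32, 35^64≡45, 35^128≡67, 35^256≡39, 35^512≡8.
643 = 1 + 2 + 128 + 512, so 35^643 ≡ 35·68·67·8 ≡ 43 (mod 89).

43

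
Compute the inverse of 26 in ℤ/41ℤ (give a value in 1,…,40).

26·30 = 780 = 19·41 + 1, so 26⁻¹ ≡ 30 (mod 41).

30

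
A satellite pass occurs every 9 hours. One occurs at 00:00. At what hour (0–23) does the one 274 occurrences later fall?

18

274·9 = 2466.
2466 − 102·24 = 18, so 2466 ≡ 18 (mod 24).
(0 + 18) mod 24 = 18.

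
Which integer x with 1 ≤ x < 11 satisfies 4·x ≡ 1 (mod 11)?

4·3 = 12 = 1·11 + 1, so 4⁻¹ ≡ 3 (mod 11).

3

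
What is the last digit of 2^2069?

Powers of 2 mod 10 repeat with period 4: 2, 4, 8, 6.
2069 leaves remainder 1 on division by 4, so 2^2069 ends in 2.

2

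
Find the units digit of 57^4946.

9

The units digit of 57^n cycles with period 4: 7, 9, 3, 1, …
4946 mod 4 = 2, so the last digit matches 7^2 = 9.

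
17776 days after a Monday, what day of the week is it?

Thursday

17776 mod 7 = 3 (since 2539·7 = 17773).
Monday + 3 days → Thursday.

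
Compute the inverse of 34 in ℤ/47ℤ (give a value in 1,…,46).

47 = 1·34 + 13
34 = 2·13 + 8
13 = 1·8 + 5
8 = 1·5 + 3
5 = 1·3 + 2
3 = 1·2 + 1
2 = 2·1 + 0
Back-substituting gives 34·18 ≡ 1 (mod 47).

18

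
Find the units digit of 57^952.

The units digit of 57^n cycles with period 4: 7, 9, 3, 1, …
952 leaves remainder 0 on division by 4, so 57^952 ends in 1.

1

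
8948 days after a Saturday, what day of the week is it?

8948 mod 7 = 2 (since 1278·7 = 8946).
Saturday + 2 days → Monday.

Monday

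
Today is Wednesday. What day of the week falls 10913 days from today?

10913 mod 7 = 0 (since 1559·7 = 10913).
Wednesday + 0 days → Wednesday.

Wednesday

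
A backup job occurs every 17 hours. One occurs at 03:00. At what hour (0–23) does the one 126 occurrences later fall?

9

126·17 = 2142.
Dividing 2142 by 24 gives quotient 89 and remainder 6.
(3 + 6) mod 24 = 9.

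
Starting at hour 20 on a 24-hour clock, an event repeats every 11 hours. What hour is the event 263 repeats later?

9

263·11 = 2893.
2893 − 120·24 = 13, so 2893 ≡ 13 (mod 24).
(20 + 13) mod 24 = 9.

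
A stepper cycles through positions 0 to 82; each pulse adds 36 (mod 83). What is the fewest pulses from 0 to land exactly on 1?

30

36·30 = 1080 = 13·83 + 1, so 36⁻¹ ≡ 30 (mod 83).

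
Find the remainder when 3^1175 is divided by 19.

15

Square-and-reduce mod 19: 3^1≡3, 3^2≡9, 3^4≡5, 3^8≡6, 3^16≡17, 3^32≡4, 3^64≡16, 3^128≡9, 3^256≡5, 3^512≡6, 3^1024≡17.
1175 = 1 + 2 + 4 + 16 + 128 + 1024, so 3^1175 ≡ 3·9·5·17·9·17 ≡ 15 (mod 19).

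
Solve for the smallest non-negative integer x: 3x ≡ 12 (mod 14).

3⁻¹ ≡ 5 (mod 14) because 3·5 = 15 = 1·14 + 1.
Multiplying both sides by 5: x ≡ 5·12 = 60 ≡ 4 (mod 14).
Check: 3·4 = 12 = 0·14 + 12.

4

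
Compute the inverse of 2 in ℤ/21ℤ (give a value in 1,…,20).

11

2·11 = 22 = 1·21 + 1, so 2⁻¹ ≡ 11 (mod 21).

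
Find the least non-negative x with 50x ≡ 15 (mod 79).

24

50⁻¹ ≡ 49 (mod 79) because 50·49 = 2450 = 31·79 + 1.
Multiplying both sides by 49: x ≡ 49·15 = 735 ≡ 24 (mod 79).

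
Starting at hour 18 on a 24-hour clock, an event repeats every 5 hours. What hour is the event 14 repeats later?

14·5 = 70.
70 − 2·24 = 22, so 70 ≡ 22 (mod 24).
(18 + 22) mod 24 = 16.

16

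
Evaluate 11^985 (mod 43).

By repeated squaring mod 43: 11^1≡11, 11^2≡35, 11^4≡21, 11^8≡11, 11^16≡35, 11^32≡21, 11^64≡11, 11^128≡35, 11^256≡21, 11^512≡11.
Since 985 = 1 + 8 + 16 + 64 + 128 + 256 + 512 in binary, 11^985 ≡ 11·11·35·11·35·21·11 ≡ 16 (mod 43).

16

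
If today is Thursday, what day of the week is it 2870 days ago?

2870 − 410·7 = 0, so 2870 ≡ 0 (mod 7).
Thursday − 0 days → Thursday.

Thursday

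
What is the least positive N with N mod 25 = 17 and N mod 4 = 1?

17

x ≡ 1 (mod 4) gives x ∈ {1, 5, 9, 13, 17}.
The first of these with x mod 25 = 17 is 17.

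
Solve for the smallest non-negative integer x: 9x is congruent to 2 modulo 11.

10

The inverse of 9 mod 11 is 5 (since 9·5 = 45 ≡ 1).
So x ≡ 5·2 = 10 ≡ 10 (mod 11).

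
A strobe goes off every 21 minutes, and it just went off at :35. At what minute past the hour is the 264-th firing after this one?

59

264·21 = 5544.
5544 mod 60 = 24 (since 92·60 = 5520).
(35 + 24) mod 60 = 59.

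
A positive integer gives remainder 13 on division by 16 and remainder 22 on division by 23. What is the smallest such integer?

45

x ≡ 13 (mod 16) gives x ∈ {13, 29, 45}.
The first of these with x mod 23 = 22 is 45.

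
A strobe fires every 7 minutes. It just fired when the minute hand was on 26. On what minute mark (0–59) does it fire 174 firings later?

44

174·7 = 1218.
1218 mod 60 = 18 (since 20·60 = 1200).
(26 + 18) mod 60 = 44.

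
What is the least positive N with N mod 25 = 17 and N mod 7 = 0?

x ≡ 0 (mod 7) gives x ∈ {0, 7, 14, 21, 28, 35, 42}.
The first of these with x mod 25 = 17 is 42.

42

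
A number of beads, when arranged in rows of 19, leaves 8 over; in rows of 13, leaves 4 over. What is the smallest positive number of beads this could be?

x ≡ 4 (mod 13) gives x ∈ {4, 17, 30, 43, 56, 69, 82, 95, …}.
The first of these with x mod 19 = 8 is 160.

160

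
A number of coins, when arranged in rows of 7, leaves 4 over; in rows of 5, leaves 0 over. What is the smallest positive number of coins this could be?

25

x ≡ 0 (mod 5) gives x ∈ {0, 5, 10, 15, 20, 25}.
The first of these with x mod 7 = 4 is 25.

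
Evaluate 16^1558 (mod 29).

By repeated squaring mod 29: 16^1≡16, 16^2≡24, 16^4≡25, 16^8≡16, 16^16≡24, 16^32≡25, 16^64≡16, 16^128≡24, 16^256≡25, 16^512≡16, 16^1024≡24.
Since 1558 = 2 + 4 + 16 + 512 + 1024 in binary, 16^1558 ≡ 24·25·24·16·24 ≡ 25 (mod 29).

25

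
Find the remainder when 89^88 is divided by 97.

96

By repeated squaring mod 97: 89^1≡89, 89^2≡64, 89^4≡22, 89^8≡96, 89^16≡1, 89^32≡1, 89^64≡1.
88 = 8 + 16 + 64, so 89^88 ≡ 96·1·1 ≡ 96 (mod 97).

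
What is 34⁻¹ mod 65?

44

34·44 = 1496 = 23·65 + 1, so 34⁻¹ ≡ 44 (mod 65).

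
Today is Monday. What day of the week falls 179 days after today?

179 = 25·7 + 4, so 179 mod 7 = 4.
Monday + 4 days → Friday.

Friday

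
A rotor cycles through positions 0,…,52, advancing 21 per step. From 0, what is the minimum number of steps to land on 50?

21⁻¹ ≡ 48 (mod 53) because 21·48 = 1008 = 19·53 + 1.
So x ≡ 48·50 = 2400 ≡ 15 (mod 53).
Check: 21·15 = 315 = 5·53 + 50.

15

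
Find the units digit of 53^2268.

1

The units digit of 53^n cycles with period 4: 3, 9, 7, 1, …
2268 mod 4 = 0, so the last digit matches 3^4 = 1.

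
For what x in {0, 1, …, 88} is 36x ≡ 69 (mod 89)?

The inverse of 36 mod 89 is 47 (since 36·47 = 1692 ≡ 1).
Multiplying both sides by 47: x ≡ 47·69 = 3243 ≡ 39 (mod 89).
Check: 36·39 = 1404 = 15·89 + 69.

39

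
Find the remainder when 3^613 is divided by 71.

43

By repeated squaring mod 71: 3^1≡3, 3^2≡9, 3^4≡10, 3^8≡29, 3^16≡60, 3^32≡50, 3^64≡15, 3^128≡12, 3^256≡2, 3^512≡4.
613 = 1 + 4 + 32 + 64 + 512, so 3^613 ≡ 3·10·50·15·4 ≡ 43 (mod 71).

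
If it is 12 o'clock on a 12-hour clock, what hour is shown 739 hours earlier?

Dividing 739 by 12 gives quotient 61 and remainder 7.
12 − 7 → 5 on a 12-hour dial.

5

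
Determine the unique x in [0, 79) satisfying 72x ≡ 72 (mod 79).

The inverse of 72 mod 79 is 45 (since 72·45 = 3240 ≡ 1).
Multiplying both sides by 45: x ≡ 45·72 = 3240 ≡ 1 (mod 79).
Check: 72·1 = 72 = 0·79 + 72.

1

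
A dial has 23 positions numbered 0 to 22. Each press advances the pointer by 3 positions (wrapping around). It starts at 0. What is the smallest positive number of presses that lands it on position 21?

7

The inverse of 3 mod 23 is 8 (since 3·8 = 24 ≡ 1).
Multiplying both sides by 8: x ≡ 8·21 = 168 ≡ 7 (mod 23).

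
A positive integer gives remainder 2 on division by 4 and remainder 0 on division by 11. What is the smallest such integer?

Since 11·3 ≡ 1 (mod 4), take x = 0 + 11·((2−0)·3 mod 4) = 0 + 11·2 = 22.
Check: 22 mod 4 = 2, 22 mod 11 = 0.

22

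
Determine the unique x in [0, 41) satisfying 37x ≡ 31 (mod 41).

23

37⁻¹ ≡ 10 (mod 41) because 37·10 = 370 = 9·41 + 1.
Multiplying both sides by 10: x ≡ 10·31 = 310 ≡ 23 (mod 41).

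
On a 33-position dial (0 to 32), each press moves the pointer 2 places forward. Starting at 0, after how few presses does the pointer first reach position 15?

2⁻¹ ≡ 17 (mod 33) because 2·17 = 34 = 1·33 + 1.
So x ≡ 17·15 = 255 ≡ 24 (mod 33).

24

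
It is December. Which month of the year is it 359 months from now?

359 − 29·12 = 11, so 359 ≡ 11 (mod 12).
December + 11 months → November.

November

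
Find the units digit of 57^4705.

7

Last digits of 7^n: 7, 9, 3, 1 (period 4).
4705 leaves remainder 1 on division by 4, so 57^4705 ends in 7.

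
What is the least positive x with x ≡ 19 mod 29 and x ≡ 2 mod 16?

338

x ≡ 2 (mod 16) gives x ∈ {2, 18, 34, 50, 66, 82, 98, 114, …}.
The first of these with x mod 29 = 19 is 338.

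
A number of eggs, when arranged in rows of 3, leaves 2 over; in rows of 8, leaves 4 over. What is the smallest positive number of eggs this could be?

x ≡ 2 (mod 3) gives x ∈ {2, 5, 8, 11, 14, 17, 20}.
The first of these with x mod 8 = 4 is 20.

20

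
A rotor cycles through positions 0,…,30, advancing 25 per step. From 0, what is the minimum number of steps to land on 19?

25⁻¹ ≡ 5 (mod 31) because 25·5 = 125 = 4·31 + 1.
So x ≡ 5·19 = 95 ≡ 2 (mod 31).

2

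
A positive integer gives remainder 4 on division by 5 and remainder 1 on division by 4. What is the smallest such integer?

Since 4·4 ≡ 1 (mod 5), take x = 1 + 4·((4−1)·4 mod 5) = 1 + 4·2 = 9.
Check: 9 mod 5 = 4, 9 mod 4 = 1.

9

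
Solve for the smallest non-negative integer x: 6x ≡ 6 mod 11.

1

The inverse of 6 mod 11 is 2 (since 6·2 = 12 ≡ 1).
So x ≡ 2·6 = 12 ≡ 1 (mod 11).
Check: 6·1 = 6 = 0·11 + 6.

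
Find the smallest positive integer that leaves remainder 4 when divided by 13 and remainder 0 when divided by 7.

x ≡ 0 (mod 7) gives x ∈ {0, 7, 14, 21, 28, 35, 42, 49, …}.
The first of these with x mod 13 = 4 is 56.

56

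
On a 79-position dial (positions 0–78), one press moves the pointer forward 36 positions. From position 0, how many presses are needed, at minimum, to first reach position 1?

11

36·11 = 396 = 5·79 + 1, so 36⁻¹ ≡ 11 (mod 79).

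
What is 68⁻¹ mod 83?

68·11 = 748 = 9·83 + 1, so 68⁻¹ ≡ 11 (mod 83).

11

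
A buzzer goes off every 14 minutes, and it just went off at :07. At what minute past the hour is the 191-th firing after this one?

191·14 = 2674.
2674 − 44·60 = 34, so 2674 ≡ 34 (mod 60).
(7 + 34) mod 60 = 41.

41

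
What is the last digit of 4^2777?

4

The units digit of 4^n cycles with period 2: 4, 6, …
2777 mod 2 = 1, so the last digit matches 4^1 = 4.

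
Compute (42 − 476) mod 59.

38

476 mod 59 = 4 (since 8·59 = 472).
(42 − 4) mod 59 = 38.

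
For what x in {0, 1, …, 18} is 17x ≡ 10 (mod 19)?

14

17⁻¹ ≡ 9 (mod 19) because 17·9 = 153 = 8·19 + 1.
Multiplying both sides by 9: x ≡ 9·10 = 90 ≡ 14 (mod 19).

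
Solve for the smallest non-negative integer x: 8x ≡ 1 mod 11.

The inverse of 8 mod 11 is 7 (since 8·7 = 56 ≡ 1).
Multiplying both sides by 7: x ≡ 7·1 = 7 ≡ 7 (mod 11).

7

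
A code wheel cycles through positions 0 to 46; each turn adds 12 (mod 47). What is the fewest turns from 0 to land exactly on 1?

4

47 = 3·12 + 11
12 = 1·11 + 1
11 = 11·1 + 0
Back-substituting gives 12·4 ≡ 1 (mod 47).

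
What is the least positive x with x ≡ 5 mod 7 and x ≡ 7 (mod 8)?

Since 8·1 ≡ 1 (mod 7), take x = 7 + 8·((5−7)·1 mod 7) = 7 + 8·5 = 47.
Check: 47 mod 7 = 5, 47 mod 8 = 7.

47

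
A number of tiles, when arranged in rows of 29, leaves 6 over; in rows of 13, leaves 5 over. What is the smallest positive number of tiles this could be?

x ≡ 5 (mod 13) gives x ∈ {5, 18, 31, 44, 57, 70, 83, 96, …}.
The first of these with x mod 29 = 6 is 122.

122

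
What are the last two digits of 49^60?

Square-and-reduce mod 100: 49^1≡49, 49^2≡1, 49^4≡1, 49^8≡1, 49^16≡1, 49^32≡1.
Since 60 = 4 + 8 + 16 + 32 in binary, 49^60 ≡ 1·1·1·1 ≡ 1 (mod 100).

01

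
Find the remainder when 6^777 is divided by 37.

Square-and-reduce mod 37: 6^1≡6, 6^2≡36, 6^4≡1, 6^8≡1, 6^16≡1, 6^32≡1, 6^64≡1, 6^128≡1, 6^256≡1, 6^512≡1.
777 = 1 + 8 + 256 + 512, so 6^777 ≡ 6·1·1·1 ≡ 6 (mod 37).

6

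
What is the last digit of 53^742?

Powers of 3 mod 10 repeat with period 4: 3, 9, 7, 1.
742 mod 4 = 2, so the last digit matches 3^2 = 9.

9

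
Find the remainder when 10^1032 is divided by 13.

By repeated squaring mod 13: 10^1≡10, 10^2≡9, 10^4≡3, 10^8≡9, 10^16≡3, 10^32≡9, 10^64≡3, 10^128≡9, 10^256≡3, 10^512≡9, 10^1024≡3.
1032 = 8 + 1024, so 10^1032 ≡ 9·3 ≡ 1 (mod 13).

1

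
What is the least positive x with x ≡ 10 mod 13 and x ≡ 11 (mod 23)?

x ≡ 10 (mod 13) gives x ∈ {10, 23, 36, 49, 62, 75, 88, 101, …}.
The first of these with x mod 23 = 11 is 218.

218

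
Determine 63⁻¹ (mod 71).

71 = 1·63 + 8
63 = 7·8 + 7
8 = 1·7 + 1
7 = 7·1 + 0
Back-substituting gives 63·62 ≡ 1 (mod 71).

62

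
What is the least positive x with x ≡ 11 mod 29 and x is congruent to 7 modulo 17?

Since 17·12 ≡ 1 (mod 29), take x = 7 + 17·((11−7)·12 mod 29) = 7 + 17·19 = 330.
Check: 330 mod 29 = 11, 330 mod 17 = 7.

330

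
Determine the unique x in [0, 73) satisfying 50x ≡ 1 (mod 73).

19

The inverse of 50 mod 73 is 19 (since 50·19 = 950 ≡ 1).
So x ≡ 19·1 = 19 ≡ 19 (mod 73).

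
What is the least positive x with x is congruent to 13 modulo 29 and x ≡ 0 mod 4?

x ≡ 0 (mod 4) gives x ∈ {0, 4, 8, 12, 16, 20, 24, 28, …}.
The first of these with x mod 29 = 13 is 100.

100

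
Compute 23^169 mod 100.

Square-and-reduce mod 100: 23^1≡23, 23^2≡29, 23^4≡41, 23^8≡81, 23^16≡61, 23^32≡21, 23^64≡41, 23^128≡81.
169 = 1 + 8 + 32 + 128, so 23^169 ≡ 23·81·21·81 ≡ 63 (mod 100).

63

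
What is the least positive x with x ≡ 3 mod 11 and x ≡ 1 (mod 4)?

Since 4·3 ≡ 1 (mod 11), take x = 1 + 4·((3−1)·3 mod 11) = 1 + 4·6 = 25.
Check: 25 mod 11 = 3, 25 mod 4 = 1.

25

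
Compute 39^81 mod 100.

Square-and-reduce mod 100: 39^1≡39, 39^2≡21, 39^4≡41, 39^8≡81, 39^16≡61, 39^32≡21, 39^64≡41.
81 = 1 + 16 + 64, so 39^81 ≡ 39·61·41 ≡ 39 (mod 100).

39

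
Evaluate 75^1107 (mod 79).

27

Square-and-reduce mod 79: 75^1≡75, 75^2≡16, 75^4≡19, 75^8≡45, 75^16≡50, 75^32≡51, 75^64≡73, 75^128≡36, 75^256≡32, 75^512≡76, 75^1024≡9.
1107 = 1 + 2 + 16 + 64 + 1024, so 75^1107 ≡ 75·16·50·73·9 ≡ 27 (mod 79).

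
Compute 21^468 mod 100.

61

Square-and-reduce mod 100: 21^1≡21, 21^2≡41, 21^4≡81, 21^8≡61, 21^16≡21, 21^32≡41, 21^64≡81, 21^128≡61, 21^256≡21.
468 = 4 + 16 + 64 + 128 + 256, so 21^468 ≡ 81·21·81·61·21 ≡ 61 (mod 100).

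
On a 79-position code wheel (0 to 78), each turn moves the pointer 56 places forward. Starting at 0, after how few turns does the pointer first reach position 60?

18

56⁻¹ ≡ 24 (mod 79) because 56·24 = 1344 = 17·79 + 1.
So x ≡ 24·60 = 1440 ≡ 18 (mod 79).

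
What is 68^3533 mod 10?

8

The units digit of 68^n cycles with period 4: 8, 4, 2, 6, …
3533 mod 4 = 1, so the last digit matches 8^1 = 8.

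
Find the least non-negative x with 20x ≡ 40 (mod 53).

2

20⁻¹ ≡ 8 (mod 53) because 20·8 = 160 = 3·53 + 1.
So x ≡ 8·40 = 320 ≡ 2 (mod 53).
Check: 20·2 = 40 = 0·53 + 40.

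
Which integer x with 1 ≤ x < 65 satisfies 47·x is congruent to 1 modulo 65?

18

47·18 = 846 = 13·65 + 1, so 47⁻¹ ≡ 18 (mod 65).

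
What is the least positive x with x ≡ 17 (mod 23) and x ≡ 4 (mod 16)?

x ≡ 4 (mod 16) gives x ∈ {4, 20, 36, 52, 68, 84, 100, 116, …}.
The first of these with x mod 23 = 17 is 132.

132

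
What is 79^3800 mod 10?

1

The units digit of 79^n cycles with period 2: 9, 1, …
3800 leaves remainder 0 on division by 2, so 79^3800 ends in 1.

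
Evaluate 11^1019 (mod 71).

56

Successive squares of 11 mod 71: 11^1≡11, 11^2≡50, 11^4≡15, 11^8≡12, 11^16≡2, 11^32≡4, 11^64≡16, 11^128≡43, 11^256≡3, 11^512≡9.
Since 1019 = 1 + 2 + 8 + 16 + 32 + 64 + 128 + 256 + 512 in binary, 11^1019 ≡ 11·50·12·2·4·16·43·3·9 ≡ 56 (mod 71).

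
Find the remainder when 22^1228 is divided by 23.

1

By repeated squaring mod 23: 22^1≡22, 22^2≡1, 22^4≡1, 22^8≡1, 22^16≡1, 22^32≡1, 22^64≡1, 22^128≡1, 22^256≡1, 22^512≡1, 22^1024≡1.
1228 = 4 + 8 + 64 + 128 + 1024, so 22^1228 ≡ 1·1·1·1·1 ≡ 1 (mod 23).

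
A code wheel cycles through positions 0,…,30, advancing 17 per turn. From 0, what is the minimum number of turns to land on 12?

17⁻¹ ≡ 11 (mod 31) because 17·11 = 187 = 6·31 + 1.
Multiplying both sides by 11: x ≡ 11·12 = 132 ≡ 8 (mod 31).
Check: 17·8 = 136 = 4·31 + 12.

8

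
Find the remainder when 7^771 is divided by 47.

17

By repeated squaring mod 47: 7^1≡7, 7^2≡2, 7^4≡4, 7^8≡16, 7^16≡21, 7^32≡18, 7^64≡42, 7^128≡25, 7^256≡14, 7^512≡8.
771 = 1 + 2 + 256 + 512, so 7^771 ≡ 7·2·14·8 ≡ 17 (mod 47).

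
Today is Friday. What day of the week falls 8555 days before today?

8555 − 1222·7 = 1, so 8555 ≡ 1 (mod 7).
Friday − 1 day → Thursday.

Thursday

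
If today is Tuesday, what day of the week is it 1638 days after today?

Tuesday

1638 = 234·7 + 0, so 1638 mod 7 = 0.
Tuesday + 0 days → Tuesday.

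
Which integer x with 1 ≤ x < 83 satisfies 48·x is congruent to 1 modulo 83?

64

48·64 = 3072 = 37·83 + 1, so 48⁻¹ ≡ 64 (mod 83).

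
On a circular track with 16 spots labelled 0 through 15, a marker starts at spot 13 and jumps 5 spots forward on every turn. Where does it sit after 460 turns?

460·5 = 2300.
Dividing 2300 by 16 gives quotient 143 and remainder 12.
(13 + 12) mod 16 = 9.

9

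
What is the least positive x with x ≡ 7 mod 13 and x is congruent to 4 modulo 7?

46

x ≡ 4 (mod 7) gives x ∈ {4, 11, 18, 25, 32, 39, 46}.
The first of these with x mod 13 = 7 is 46.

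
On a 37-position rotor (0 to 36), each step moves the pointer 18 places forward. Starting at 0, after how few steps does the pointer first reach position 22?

30

The inverse of 18 mod 37 is 35 (since 18·35 = 630 ≡ 1).
Multiplying both sides by 35: x ≡ 35·22 = 770 ≡ 30 (mod 37).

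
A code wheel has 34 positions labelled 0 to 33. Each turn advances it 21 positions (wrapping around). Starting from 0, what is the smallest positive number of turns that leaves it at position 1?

13

34 = 1·21 + 13
21 = 1·13 + 8
13 = 1·8 + 5
8 = 1·5 + 3
5 = 1·3 + 2
3 = 1·2 + 1
2 = 2·1 + 0
Back-substituting gives 21·13 ≡ 1 (mod 34).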